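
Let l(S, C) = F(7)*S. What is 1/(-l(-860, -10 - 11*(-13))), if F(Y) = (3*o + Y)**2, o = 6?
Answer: 1/537500 ≈ 1.8605e-6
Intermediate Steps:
F(Y) = (18 + Y)**2 (F(Y) = (3*6 + Y)**2 = (18 + Y)**2)
l(S, C) = 625*S (l(S, C) = (18 + 7)**2*S = 25**2*S = 625*S)
1/(-l(-860, -10 - 11*(-13))) = 1/(-625*(-860)) = 1/(-1*(-537500)) = 1/537500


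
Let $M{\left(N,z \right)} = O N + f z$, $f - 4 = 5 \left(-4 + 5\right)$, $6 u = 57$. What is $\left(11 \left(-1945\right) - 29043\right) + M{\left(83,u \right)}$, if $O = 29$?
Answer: $- \frac{95891}{2} \approx -47946.0$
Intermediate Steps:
$u = \frac{19}{2}$ ($u = \frac{1}{6} \cdot 57 = \frac{19}{2} \approx 9.5$)
$f = 9$ ($f = 4 + 5 \left(-4 + 5\right) = 4 + 5 \cdot 1 = 4 + 5 = 9$)
$M{\left(N,z \right)} = 9 z + 29 N$ ($M{\left(N,z \right)} = 29 N + 9 z = 9 z + 29 N$)
$\left(11 \left(-1945\right) - 29043\right) + M{\left(83,u \right)} = \left(11 \left(-1945\right) - 29043\right) + \left(9 \cdot \frac{19}{2} + 29 \cdot 83\right) = \left(-21395 - 29043\right) + \left(\frac{171}{2} + 2407\right) = -50438 + \frac{4985}{2} = - \frac{95891}{2}$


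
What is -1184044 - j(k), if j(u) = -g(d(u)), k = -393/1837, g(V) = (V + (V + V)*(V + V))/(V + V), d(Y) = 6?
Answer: -2368063/2 ≈ -1.1840e+6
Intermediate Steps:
g(V) = (V + 4*V²)/(2*V) (g(V) = (V + (2*V)*(2*V))/((2*V)) = (V + 4*V²)*(1/(2*V)) = (V + 4*V²)/(2*V))
k = -393/1837 (k = -393*1/1837 = -393/1837 ≈ -0.21394)
j(u) = -25/2 (j(u) = -(½ + 2*6) = -(½ + 12) = -1*25/2 = -25/2)
-1184044 - j(k) = -1184044 - 1*(-25/2) = -1184044 + 25/2 = -2368063/2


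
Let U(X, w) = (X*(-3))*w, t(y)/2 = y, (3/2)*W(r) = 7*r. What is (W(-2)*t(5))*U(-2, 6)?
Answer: -3360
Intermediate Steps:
W(r) = 14*r/3 (W(r) = 2*(7*r)/3 = 14*r/3)
t(y) = 2*y
U(X, w) = -3*X*w (U(X, w) = (-3*X)*w = -3*X*w)
(W(-2)*t(5))*U(-2, 6) = (((14/3)*(-2))*(2*5))*(-3*(-2)*6) = -28/3*10*36 = -280/3*36 = -3360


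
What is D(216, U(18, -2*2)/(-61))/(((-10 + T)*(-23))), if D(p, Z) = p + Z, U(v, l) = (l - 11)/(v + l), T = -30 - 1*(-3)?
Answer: 184479/726754 ≈ 0.25384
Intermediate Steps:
T = -27 (T = -30 + 3 = -27)
U(v, l) = (-11 + l)/(l + v)
D(p, Z) = Z + p
D(216, U(18, -2*2)/(-61))/(((-10 + T)*(-23))) = (((-11 - 2*2)/(-2*2 + 18))/(-61) + 216)/(((-10 - 27)*(-23))) = (((-11 - 4)/(-4 + 18))*(-1/61) + 216)/((-37*(-23))) = ((-15/14)*(-1/61) + 216)/851 = (((1/14)*(-15))*(-1/61) + 216)*(1/851) = (-15/14*(-1/61) + 216)*(1/851) = (15/854 + 216)*(1/851) = (184479/854)*(1/851) = 184479/726754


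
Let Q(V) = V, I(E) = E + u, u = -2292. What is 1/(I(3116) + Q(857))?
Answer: 1/1681 ≈ 0.00059488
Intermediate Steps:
I(E) = -2292 + E (I(E) = E - 2292 = -2292 + E)
1/(I(3116) + Q(857)) = 1/((-2292 + 3116) + 857) = 1/(824 + 857) = 1/1681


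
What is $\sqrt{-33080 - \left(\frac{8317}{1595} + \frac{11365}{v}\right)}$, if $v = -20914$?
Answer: $\frac{3 i \sqrt{4090532928631387810}}{33357830} \approx 181.89 i$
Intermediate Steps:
$\sqrt{-33080 - \left(\frac{8317}{1595} + \frac{11365}{v}\right)} = \sqrt{-33080 - \left(- \frac{11365}{20914} + \frac{8317}{1595}\right)} = \sqrt{-33080 - \frac{155814563}{33357830}} = \sqrt{- \frac{1103632830963}{33357830}} = \frac{3 i \sqrt{4090532928631387810}}{33357830}$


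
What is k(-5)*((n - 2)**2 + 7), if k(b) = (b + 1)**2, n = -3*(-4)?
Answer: 1712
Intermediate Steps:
n = 12
k(b) = (1 + b)**2
k(-5)*((n - 2)**2 + 7) = (1 - 5)**2*((12 - 2)**2 + 7) = (-4)**2*(10**2 + 7) = 16*(100 + 7) = 16*107 = 1712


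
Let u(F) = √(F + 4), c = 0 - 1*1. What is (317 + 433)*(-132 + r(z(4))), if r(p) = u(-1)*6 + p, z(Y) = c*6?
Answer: -103500 + 4500*√3 ≈ -95706.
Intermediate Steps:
c = -1 (c = 0 - 1 = -1)
z(Y) = -6 (z(Y) = -1*6 = -6)
u(F) = √(4 + F)
r(p) = p + 6*√3 (r(p) = √(4 - 1)*6 + p = √3*6 + p = 6*√3 + p = p + 6*√3)
(317 + 433)*(-132 + r(z(4))) = (317 + 433)*(-132 + (-6 + 6*√3)) = 750*(-138 + 6*√3) = -103500 + 4500*√3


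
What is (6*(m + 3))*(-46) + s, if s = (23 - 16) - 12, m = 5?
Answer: -2213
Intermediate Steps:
s = -5 (s = 7 - 12 = -5)
(6*(m + 3))*(-46) + s = (6*(5 + 3))*(-46) - 5 = (6*8)*(-46) - 5 = 48*(-46) - 5 = -2208 - 5 = -2213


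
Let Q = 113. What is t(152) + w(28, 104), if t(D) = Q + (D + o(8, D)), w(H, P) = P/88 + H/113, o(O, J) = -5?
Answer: 324957/1243 ≈ 261.43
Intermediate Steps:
w(H, P) = P/88 + H/113 (w(H, P) = P*(1/88) + H*(1/113) = P/88 + H/113)
t(D) = 108 + D (t(D) = 113 + (D - 5) = 113 + (-5 + D) = 108 + D)
t(152) + w(28, 104) = (108 + 152) + ((1/88)*104 + (1/113)*28) = 260 + (13/11 + 28/113) = 260 + 1777/1243 = 324957/1243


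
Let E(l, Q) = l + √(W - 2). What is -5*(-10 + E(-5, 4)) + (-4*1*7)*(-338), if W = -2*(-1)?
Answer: 9539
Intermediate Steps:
W = 2
E(l, Q) = l (E(l, Q) = l + √(2 - 2) = l + √0 = l + 0 = l)
-5*(-10 + E(-5, 4)) + (-4*1*7)*(-338) = -5*(-10 - 5) + (-4*1*7)*(-338) = -5*(-15) - 4*7*(-338) = 75 - 28*(-338) = 75 + 9464 = 9539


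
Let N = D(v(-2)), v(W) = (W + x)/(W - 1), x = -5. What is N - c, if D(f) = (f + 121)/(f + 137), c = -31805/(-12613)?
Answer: -4313840/2636117 ≈ -1.6364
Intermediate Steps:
v(W) = (-5 + W)/(-1 + W) (v(W) = (W - 5)/(W - 1) = (-5 + W)/(-1 + W))
c = 31805/12613 (c = -31805*(-1)/12613 = -1*(-31805/12613) = 31805/12613 ≈ 2.5216)
D(f) = (121 + f)/(137 + f)
N = 185/209 (N = (121 + (-5 - 2)/(-1 - 2))/(137 + (-5 - 2)/(-1 - 2)) = (121 - 7/(-3))/(137 - 7/(-3)) = (121 - 1/3*(-7))/(137 - 1/3*(-7)) = (121 + 7/3)/(137 + 7/3) = (370/3)/(418/3) = (3/418)*(370/3) = 185/209 ≈ 0.88517)
N - c = 185/209 - 1*31805/12613 = 185/209 - 31805/12613 = -4313840/2636117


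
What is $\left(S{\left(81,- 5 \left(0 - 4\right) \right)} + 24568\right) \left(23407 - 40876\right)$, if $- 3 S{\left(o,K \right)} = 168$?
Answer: $-428200128$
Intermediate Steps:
$S{\left(o,K \right)} = -56$ ($S{\left(o,K \right)} = \left(- \frac{1}{3}\right) 168 = -56$)
$\left(S{\left(81,- 5 \left(0 - 4\right) \right)} + 24568\right) \left(23407 - 40876\right) = \left(-56 + 24568\right) \left(23407 - 40876\right) = 24512 \left(-17469\right) = -428200128$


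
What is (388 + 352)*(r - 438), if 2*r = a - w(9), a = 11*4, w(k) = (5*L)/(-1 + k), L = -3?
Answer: -1228585/4 ≈ -3.0715e+5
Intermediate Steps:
w(k) = -15/(-1 + k) (w(k) = (5*(-3))/(-1 + k) = -15/(-1 + k))
a = 44
r = 367/16 (r = (44 - (-15)/(-1 + 9))/2 = (44 - (-15)/8)/2 = (44 - 1*(-15/8))/2 = (44 + 15/8)/2 = (1/2)*(367/8) = 367/16 ≈ 22.938)
(388 + 352)*(r - 438) = (388 + 352)*(367/16 - 438) = 740*(-6641/16) = -1228585/4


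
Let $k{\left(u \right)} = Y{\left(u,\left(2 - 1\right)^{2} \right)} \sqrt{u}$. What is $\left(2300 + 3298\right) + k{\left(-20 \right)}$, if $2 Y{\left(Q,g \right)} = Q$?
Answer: $5598 - 20 i \sqrt{5} \approx 5598.0 - 44.721 i$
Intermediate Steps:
$Y{\left(Q,g \right)} = \frac{Q}{2}$
$k{\left(u \right)} = \frac{u^{\frac{3}{2}}}{2}$ ($k{\left(u \right)} = \frac{u}{2} \sqrt{u} = \frac{u^{\frac{3}{2}}}{2}$)
$\left(2300 + 3298\right) + k{\left(-20 \right)} = \left(2300 + 3298\right) + \frac{\left(-20\right)^{\frac{3}{2}}}{2} = 5598 + \frac{\left(-40\right) i \sqrt{5}}{2} = 5598 - 20 i \sqrt{5}$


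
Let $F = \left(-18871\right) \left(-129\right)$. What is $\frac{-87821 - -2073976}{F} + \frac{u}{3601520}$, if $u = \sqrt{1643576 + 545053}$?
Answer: $\frac{1986155}{2434359} + \frac{3 \sqrt{243181}}{3601520} \approx 0.81629$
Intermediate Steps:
$u = 3 \sqrt{243181}$ ($u = \sqrt{2188629} = 3 \sqrt{243181} \approx 1479.4$)
$F = 2434359$
$\frac{-87821 - -2073976}{F} + \frac{u}{3601520} = \frac{-87821 - -2073976}{2434359} + \frac{3 \sqrt{243181}}{3601520} = \left(-87821 + 2073976\right) \frac{1}{2434359} + 3 \sqrt{243181} \cdot \frac{1}{3601520} = 1986155 \cdot \frac{1}{2434359} + \frac{3 \sqrt{243181}}{3601520} = \frac{1986155}{2434359} + \frac{3 \sqrt{243181}}{3601520}$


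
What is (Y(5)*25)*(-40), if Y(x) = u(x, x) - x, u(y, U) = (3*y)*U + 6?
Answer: -76000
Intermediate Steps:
u(y, U) = 6 + 3*U*y (u(y, U) = 3*U*y + 6 = 6 + 3*U*y)
Y(x) = 6 - x + 3*x² (Y(x) = (6 + 3*x*x) - x = (6 + 3*x²) - x = 6 - x + 3*x²)
(Y(5)*25)*(-40) = ((6 - 1*5 + 3*5²)*25)*(-40) = ((6 - 5 + 3*25)*25)*(-40) = ((6 - 5 + 75)*25)*(-40) = (76*25)*(-40) = 1900*(-40) = -76000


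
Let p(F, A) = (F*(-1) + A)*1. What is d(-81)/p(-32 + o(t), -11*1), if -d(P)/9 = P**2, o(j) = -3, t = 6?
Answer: -19683/8 ≈ -2460.4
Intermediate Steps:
d(P) = -9*P**2
p(F, A) = A - F (p(F, A) = (-F + A)*1 = (A - F)*1 = A - F)
d(-81)/p(-32 + o(t), -11*1) = (-9*(-81)**2)/(-11*1 - (-32 - 3)) = (-9*6561)/(-11 - 1*(-35)) = -59049/(-11 + 35) = -59049/24 = -59049*1/24 = -19683/8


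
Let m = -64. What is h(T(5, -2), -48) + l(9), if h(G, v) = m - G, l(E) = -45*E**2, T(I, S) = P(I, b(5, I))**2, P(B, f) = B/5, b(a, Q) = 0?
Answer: -3710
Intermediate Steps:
P(B, f) = B/5 (P(B, f) = B*(1/5) = B/5)
T(I, S) = I**2/25 (T(I, S) = (I/5)**2 = I**2/25)
h(G, v) = -64 - G
h(T(5, -2), -48) + l(9) = (-64 - 5**2/25) - 45*9**2 = (-64 - 25/25) - 45*81 = (-64 - 1*1) - 3645 = (-64 - 1) - 3645 = -65 - 3645 = -3710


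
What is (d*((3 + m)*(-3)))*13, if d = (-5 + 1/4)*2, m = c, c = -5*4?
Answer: -12597/2 ≈ -6298.5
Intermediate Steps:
c = -20
m = -20
d = -19/2 (d = (-5 + 1/4)*2 = -19/4*2 = -19/2 ≈ -9.5000)
(d*((3 + m)*(-3)))*13 = -19*(3 - 20)*(-3)/2*13 = -(-323)*(-3)/2*13 = -19/2*51*13 = -969/2*13 = -12597/2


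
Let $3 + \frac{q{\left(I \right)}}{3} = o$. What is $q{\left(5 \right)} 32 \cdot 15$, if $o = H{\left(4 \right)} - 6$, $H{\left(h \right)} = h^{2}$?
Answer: $10080$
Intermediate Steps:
$o = 10$ ($o = 4^{2} - 6 = 16 - 6 = 10$)
$q{\left(I \right)} = 21$ ($q{\left(I \right)} = -9 + 3 \cdot 10 = -9 + 30 = 21$)
$q{\left(5 \right)} 32 \cdot 15 = 21 \cdot 32 \cdot 15 = 672 \cdot 15 = 10080$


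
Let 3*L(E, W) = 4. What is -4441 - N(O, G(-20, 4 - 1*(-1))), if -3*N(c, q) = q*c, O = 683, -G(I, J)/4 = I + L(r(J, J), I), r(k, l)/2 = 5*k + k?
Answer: 113023/9 ≈ 12558.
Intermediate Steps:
r(k, l) = 12*k (r(k, l) = 2*(5*k + k) = 2*(6*k) = 12*k)
L(E, W) = 4/3 (L(E, W) = (1/3)*4 = 4/3)
G(I, J) = -16/3 - 4*I (G(I, J) = -4*(I + 4/3) = -4*(4/3 + I) = -16/3 - 4*I)
N(c, q) = -c*q/3 (N(c, q) = -q*c/3 = -c*q/3)
-4441 - N(O, G(-20, 4 - 1*(-1))) = -4441 - (-1)*683*(-16/3 - 4*(-20))/3 = -4441 - (-1)*683*(-16/3 + 80)/3 = -4441 - (-1)*683*224/(3*3) = -4441 - 1*(-152992/9) = -4441 + 152992/9 = 113023/9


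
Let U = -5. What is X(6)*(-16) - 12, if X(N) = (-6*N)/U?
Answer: -636/5 ≈ -127.20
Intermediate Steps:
X(N) = 6*N/5 (X(N) = -6*N/(-5) = -6*N*(-⅕) = 6*N/5)
X(6)*(-16) - 12 = ((6/5)*6)*(-16) - 12 = (36/5)*(-16) - 12 = -576/5 - 12 = -636/5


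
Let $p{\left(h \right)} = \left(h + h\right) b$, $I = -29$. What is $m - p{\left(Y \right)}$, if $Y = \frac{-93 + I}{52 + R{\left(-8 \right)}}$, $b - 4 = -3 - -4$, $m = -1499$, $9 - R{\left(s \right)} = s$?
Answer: $- \frac{102211}{69} \approx -1481.3$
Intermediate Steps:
$R{\left(s \right)} = 9 - s$
$b = 5$ ($b = 4 - -1 = 4 + \left(-3 + 4\right) = 4 + 1 = 5$)
$Y = - \frac{122}{69}$ ($Y = \frac{-93 - 29}{52 + \left(9 - -8\right)} = - \frac{122}{52 + \left(9 + 8\right)} = - \frac{122}{52 + 17} = - \frac{122}{69} \approx -1.7681$)
$p{\left(h \right)} = 10 h$ ($p{\left(h \right)} = \left(h + h\right) 5 = 2 h 5 = 10 h$)
$m - p{\left(Y \right)} = -1499 - 10 \left(- \frac{122}{69}\right) = -1499 - - \frac{1220}{69} = -1499 + \frac{1220}{69} = - \frac{102211}{69}$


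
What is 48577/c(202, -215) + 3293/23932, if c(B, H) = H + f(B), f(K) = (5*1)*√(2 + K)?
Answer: -49962339927/196840700 - 97154*√51/8225 ≈ -338.18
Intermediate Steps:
f(K) = 5*√(2 + K)
c(B, H) = H + 5*√(2 + B)
48577/c(202, -215) + 3293/23932 = 48577/(-215 + 5*√(2 + 202)) + 3293/23932 = 48577/(-215 + 5*√204) + 3293*(1/23932) = 48577/(-215 + 5*(2*√51)) + 3293/23932 = 48577/(-215 + 10*√51) + 3293/23932 = 3293/23932 + 48577/(-215 + 10*√51)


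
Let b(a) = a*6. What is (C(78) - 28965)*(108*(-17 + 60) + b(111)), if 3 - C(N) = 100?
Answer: -154319220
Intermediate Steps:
b(a) = 6*a
C(N) = -97 (C(N) = 3 - 1*100 = 3 - 100 = -97)
(C(78) - 28965)*(108*(-17 + 60) + b(111)) = (-97 - 28965)*(108*(-17 + 60) + 6*111) = -29062*(108*43 + 666) = -29062*(4644 + 666) = -29062*5310 = -154319220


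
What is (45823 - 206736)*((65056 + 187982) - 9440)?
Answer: -39198084974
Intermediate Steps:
(45823 - 206736)*((65056 + 187982) - 9440) = -160913*(253038 - 9440) = -160913*243598 = -39198084974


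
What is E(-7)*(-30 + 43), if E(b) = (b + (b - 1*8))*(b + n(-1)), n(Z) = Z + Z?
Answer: 2574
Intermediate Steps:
n(Z) = 2*Z
E(b) = (-8 + 2*b)*(-2 + b) (E(b) = (b + (b - 1*8))*(b + 2*(-1)) = (b + (b - 8))*(b - 2) = (b + (-8 + b))*(-2 + b) = (-8 + 2*b)*(-2 + b))
E(-7)*(-30 + 43) = (16 - 12*(-7) + 2*(-7)²)*(-30 + 43) = (16 + 84 + 2*49)*13 = (16 + 84 + 98)*13 = 198*13 = 2574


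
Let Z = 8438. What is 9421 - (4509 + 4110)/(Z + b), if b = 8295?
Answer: 157632974/16733 ≈ 9420.5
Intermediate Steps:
9421 - (4509 + 4110)/(Z + b) = 9421 - (4509 + 4110)/(8438 + 8295) = 9421 - 8619/16733 = 157632974/16733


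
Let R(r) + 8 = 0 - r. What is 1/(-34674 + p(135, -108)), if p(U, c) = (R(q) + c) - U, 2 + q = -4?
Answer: -1/34919 ≈ -2.8638e-5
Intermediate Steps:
q = -6 (q = -2 - 4 = -6)
R(r) = -8 - r (R(r) = -8 + (0 - r) = -8 - r)
p(U, c) = -2 + c - U (p(U, c) = ((-8 - 1*(-6)) + c) - U = ((-8 + 6) + c) - U = (-2 + c) - U = -2 + c - U)
1/(-34674 + p(135, -108)) = 1/(-34674 + (-2 - 108 - 1*135)) = 1/(-34674 + (-2 - 108 - 135)) = 1/(-34674 - 245) = 1/(-34919) = -1/34919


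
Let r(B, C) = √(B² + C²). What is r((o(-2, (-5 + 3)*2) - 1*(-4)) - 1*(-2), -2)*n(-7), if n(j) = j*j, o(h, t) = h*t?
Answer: 490*√2 ≈ 692.96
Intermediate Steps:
n(j) = j²
r((o(-2, (-5 + 3)*2) - 1*(-4)) - 1*(-2), -2)*n(-7) = √(((-2*(-5 + 3)*2 - 1*(-4)) - 1*(-2))² + (-2)²)*(-7)² = √(((-(-4)*2 + 4) + 2)² + 4)*49 = √(((-2*(-4) + 4) + 2)² + 4)*49 = √(((8 + 4) + 2)² + 4)*49 = √((12 + 2)² + 4)*49 = √(14² + 4)*49 = √(196 + 4)*49 = √200*49 = (10*√2)*49 = 490*√2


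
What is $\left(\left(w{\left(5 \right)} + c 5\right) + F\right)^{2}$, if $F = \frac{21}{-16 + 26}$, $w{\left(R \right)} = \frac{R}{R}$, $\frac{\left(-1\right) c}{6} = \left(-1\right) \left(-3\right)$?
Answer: $\frac{755161}{100} \approx 7551.6$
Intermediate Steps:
$c = -18$ ($c = - 6 \left(\left(-1\right) \left(-3\right)\right) = \left(-6\right) 3 = -18$)
$w{\left(R \right)} = 1$
$F = \frac{21}{10} \approx 2.1$
$\left(\left(w{\left(5 \right)} + c 5\right) + F\right)^{2} = \left(\left(1 - 90\right) + \frac{21}{10}\right)^{2} = \left(-89 + \frac{21}{10}\right)^{2} = \left(- \frac{869}{10}\right)^{2} = \frac{755161}{100}$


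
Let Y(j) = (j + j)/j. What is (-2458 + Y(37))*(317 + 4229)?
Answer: -11164976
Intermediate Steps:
Y(j) = 2 (Y(j) = (2*j)/j = 2)
(-2458 + Y(37))*(317 + 4229) = (-2458 + 2)*(317 + 4229) = -2456*4546 = -11164976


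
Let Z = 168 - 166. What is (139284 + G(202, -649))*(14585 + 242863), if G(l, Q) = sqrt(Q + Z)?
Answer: 35858387232 + 257448*I*sqrt(647) ≈ 3.5858e+10 + 6.5485e+6*I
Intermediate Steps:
Z = 2
G(l, Q) = sqrt(2 + Q) (G(l, Q) = sqrt(Q + 2) = sqrt(2 + Q))
(139284 + G(202, -649))*(14585 + 242863) = (139284 + sqrt(2 - 649))*(14585 + 242863) = (139284 + sqrt(-647))*257448 = (139284 + I*sqrt(647))*257448 = 35858387232 + 257448*I*sqrt(647)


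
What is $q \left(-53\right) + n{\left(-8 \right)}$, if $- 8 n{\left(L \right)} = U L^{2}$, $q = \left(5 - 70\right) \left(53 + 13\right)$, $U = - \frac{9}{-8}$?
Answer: $227361$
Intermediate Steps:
$U = \frac{9}{8}$ ($U = \left(-9\right) \left(- \frac{1}{8}\right) = \frac{9}{8} \approx 1.125$)
$q = -4290$ ($q = \left(-65\right) 66 = -4290$)
$n{\left(L \right)} = - \frac{9 L^{2}}{64}$ ($n{\left(L \right)} = - \frac{\frac{9}{8} L^{2}}{8} = - \frac{9 L^{2}}{64}$)
$q \left(-53\right) + n{\left(-8 \right)} = \left(-4290\right) \left(-53\right) - \frac{9 \left(-8\right)^{2}}{64} = 227370 - 9 = 227361$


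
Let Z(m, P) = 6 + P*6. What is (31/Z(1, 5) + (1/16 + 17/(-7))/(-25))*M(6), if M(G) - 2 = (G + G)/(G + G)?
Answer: 4817/1680 ≈ 2.8673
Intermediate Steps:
Z(m, P) = 6 + 6*P
M(G) = 3 (M(G) = 2 + (G + G)/(G + G) = 2 + (2*G)/((2*G)) = 2 + (2*G)*(1/(2*G)) = 2 + 1 = 3)
(31/Z(1, 5) + (1/16 + 17/(-7))/(-25))*M(6) = (31/(6 + 6*5) + (1/16 + 17/(-7))/(-25))*3 = (31/(6 + 30) + (1*(1/16) + 17*(-⅐))*(-1/25))*3 = (31/36 + (1/16 - 17/7)*(-1/25))*3 = (31*(1/36) - 265/112*(-1/25))*3 = (31/36 + 53/560)*3 = (4817/5040)*3 = 4817/1680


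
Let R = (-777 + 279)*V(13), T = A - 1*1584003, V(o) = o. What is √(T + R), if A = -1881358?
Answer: I*√3471835 ≈ 1863.3*I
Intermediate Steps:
T = -3465361 (T = -1881358 - 1*1584003 = -1881358 - 1584003 = -3465361)
R = -6474 (R = (-777 + 279)*13 = -498*13 = -6474)
√(T + R) = √(-3465361 - 6474) = √(-3471835) = I*√3471835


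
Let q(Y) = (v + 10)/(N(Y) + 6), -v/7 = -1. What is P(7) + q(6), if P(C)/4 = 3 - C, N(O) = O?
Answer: -175/12 ≈ -14.583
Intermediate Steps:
v = 7 (v = -7*(-1) = 7)
P(C) = 12 - 4*C (P(C) = 4*(3 - C) = 12 - 4*C)
q(Y) = 17/(6 + Y) (q(Y) = (7 + 10)/(Y + 6) = 17/(6 + Y))
P(7) + q(6) = (12 - 4*7) + 17/(6 + 6) = (12 - 28) + 17/12 = -16 + 17*(1/12) = -16 + 17/12 = -175/12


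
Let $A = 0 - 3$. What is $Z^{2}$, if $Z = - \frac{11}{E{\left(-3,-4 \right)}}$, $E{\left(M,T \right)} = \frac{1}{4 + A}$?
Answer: $121$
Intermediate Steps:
$A = -3$
$E{\left(M,T \right)} = 1$ ($E{\left(M,T \right)} = \frac{1}{4 - 3} = 1^{-1} = 1$)
$Z = -11$ ($Z = - \frac{11}{1} = \left(-11\right) 1 = -11$)
$Z^{2} = \left(-11\right)^{2} = 121$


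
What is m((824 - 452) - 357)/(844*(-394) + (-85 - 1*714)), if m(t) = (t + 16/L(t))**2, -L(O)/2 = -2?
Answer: -361/333335 ≈ -0.0010830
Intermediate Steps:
L(O) = 4 (L(O) = -2*(-2) = 4)
m(t) = (4 + t)**2 (m(t) = (t + 16/4)**2 = (t + 16*(1/4))**2 = (t + 4)**2 = (4 + t)**2)
m((824 - 452) - 357)/(844*(-394) + (-85 - 1*714)) = (4 + ((824 - 452) - 357))**2/(844*(-394) + (-85 - 1*714)) = (4 + (372 - 357))**2/(-332536 + (-85 - 714)) = (4 + 15)**2/(-332536 - 799) = 19**2/(-333335) = 361*(-1/333335) = -361/333335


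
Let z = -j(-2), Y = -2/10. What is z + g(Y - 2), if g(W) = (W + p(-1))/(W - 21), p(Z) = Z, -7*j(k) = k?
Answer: -30/203 ≈ -0.14778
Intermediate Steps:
j(k) = -k/7
Y = -⅕ (Y = -2*⅒ = -⅕ ≈ -0.20000)
z = -2/7 (z = -(-1)*(-2)/7 = -1*2/7 = -2/7 ≈ -0.28571)
g(W) = (-1 + W)/(-21 + W) (g(W) = (W - 1)/(W - 21) = (-1 + W)/(-21 + W))
z + g(Y - 2) = -2/7 + (-1 + (-⅕ - 2))/(-21 + (-⅕ - 2)) = -2/7 + (-1 - 11/5)/(-21 - 11/5) = -2/7 - 16/5/(-116/5) = -2/7 - 5/116*(-16/5) = -2/7 + 4/29 = -30/203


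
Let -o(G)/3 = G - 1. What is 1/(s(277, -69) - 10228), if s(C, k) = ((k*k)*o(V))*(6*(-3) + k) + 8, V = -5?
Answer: -1/7465946 ≈ -1.3394e-7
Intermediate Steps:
o(G) = 3 - 3*G (o(G) = -3*(G - 1) = -3*(-1 + G) = 3 - 3*G)
s(C, k) = 8 + 18*k²*(-18 + k) (s(C, k) = ((k*k)*(3 - 3*(-5)))*(6*(-3) + k) + 8 = (k²*(3 + 15))*(-18 + k) + 8 = (k²*18)*(-18 + k) + 8 = (18*k²)*(-18 + k) + 8 = 18*k²*(-18 + k) + 8 = 8 + 18*k²*(-18 + k))
1/(s(277, -69) - 10228) = 1/((8 - 324*(-69)² + 18*(-69)³) - 10228) = 1/((8 - 324*4761 + 18*(-328509)) - 10228) = 1/((8 - 1542564 - 5913162) - 10228) = 1/(-7455718 - 10228) = 1/(-7465946) = -1/7465946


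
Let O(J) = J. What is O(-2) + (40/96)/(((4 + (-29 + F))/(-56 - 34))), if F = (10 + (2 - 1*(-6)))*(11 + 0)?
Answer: -767/346 ≈ -2.2168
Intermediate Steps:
F = 198 (F = (10 + (2 + 6))*11 = (10 + 8)*11 = 18*11 = 198)
O(-2) + (40/96)/(((4 + (-29 + F))/(-56 - 34))) = -2 + (40/96)/(((4 + (-29 + 198))/(-56 - 34))) = -2 + (40*(1/96))/(((4 + 169)/(-90))) = -2 + (5/12)/(173*(-1/90)) = -2 + (5/12)/(-173/90) = -2 - 90/173*5/12 = -2 - 75/346 = -767/346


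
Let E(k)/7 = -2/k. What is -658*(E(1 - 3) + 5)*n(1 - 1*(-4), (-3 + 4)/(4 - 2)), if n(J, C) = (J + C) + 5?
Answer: -82908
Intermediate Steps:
E(k) = -14/k (E(k) = 7*(-2/k) = -14/k)
n(J, C) = 5 + C + J (n(J, C) = (C + J) + 5 = 5 + C + J)
-658*(E(1 - 3) + 5)*n(1 - 1*(-4), (-3 + 4)/(4 - 2)) = -658*(-14/(1 - 3) + 5)*(5 + (-3 + 4)/(4 - 2) + (1 - 1*(-4))) = -658*(-14/(-2) + 5)*(5 + 1/2 + (1 + 4)) = -658*(-14*(-1/2) + 5)*(5 + 1*(1/2) + 5) = -658*(7 + 5)*(5 + 1/2 + 5) = -7896*21/2 = -658*126 = -82908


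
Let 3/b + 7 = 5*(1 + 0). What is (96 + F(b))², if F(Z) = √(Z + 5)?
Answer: (192 + √14)²/4 ≈ 9578.7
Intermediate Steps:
b = -3/2 (b = 3/(-7 + 5*(1 + 0)) = 3/(-7 + 5*1) = 3/(-7 + 5) = 3/(-2) = 3*(-½) = -3/2 ≈ -1.5000)
F(Z) = √(5 + Z)
(96 + F(b))² = (96 + √(5 - 3/2))² = (96 + √(7/2))² = (96 + √14/2)²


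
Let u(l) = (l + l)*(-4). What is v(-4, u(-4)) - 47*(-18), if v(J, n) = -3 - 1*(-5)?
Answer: 848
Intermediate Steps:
u(l) = -8*l (u(l) = (2*l)*(-4) = -8*l)
v(J, n) = 2 (v(J, n) = -3 + 5 = 2)
v(-4, u(-4)) - 47*(-18) = 2 - 47*(-18) = 2 + 846 = 848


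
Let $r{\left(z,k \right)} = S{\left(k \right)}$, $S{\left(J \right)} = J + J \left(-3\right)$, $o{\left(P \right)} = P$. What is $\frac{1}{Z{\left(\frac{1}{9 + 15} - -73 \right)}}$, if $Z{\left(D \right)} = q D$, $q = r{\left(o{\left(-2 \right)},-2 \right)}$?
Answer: $\frac{6}{1753} \approx 0.0034227$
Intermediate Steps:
$S{\left(J \right)} = - 2 J$ ($S{\left(J \right)} = J - 3 J = - 2 J$)
$r{\left(z,k \right)} = - 2 k$
$q = 4$ ($q = \left(-2\right) \left(-2\right) = 4$)
$Z{\left(D \right)} = 4 D$
$\frac{1}{Z{\left(\frac{1}{9 + 15} - -73 \right)}} = \frac{1}{4 \left(\frac{1}{9 + 15} - -73\right)} = \frac{1}{4 \left(\frac{1}{24} + 73\right)} = \frac{1}{4 \cdot \frac{1753}{24}} = \frac{1}{\frac{1753}{6}} = \frac{6}{1753}$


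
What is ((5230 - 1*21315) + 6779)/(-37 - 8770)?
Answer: 9306/8807 ≈ 1.0567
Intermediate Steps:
((5230 - 1*21315) + 6779)/(-37 - 8770) = ((5230 - 21315) + 6779)/(-8807) = (-16085 + 6779)*(-1/8807) = -9306*(-1/8807) = 9306/8807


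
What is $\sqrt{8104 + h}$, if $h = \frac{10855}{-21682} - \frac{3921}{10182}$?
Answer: $\frac{\sqrt{2742548626076399419}}{18397177} \approx 90.017$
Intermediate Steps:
$h = - \frac{16295061}{18397177}$ ($h = 10855 \left(- \frac{1}{21682}\right) - \frac{1307}{3394} = - \frac{10855}{21682} - \frac{1307}{3394} = - \frac{16295061}{18397177} \approx -0.88574$)
$\sqrt{8104 + h} = \sqrt{8104 - \frac{16295061}{18397177}} = \sqrt{\frac{149074427347}{18397177}} = \frac{\sqrt{2742548626076399419}}{18397177}$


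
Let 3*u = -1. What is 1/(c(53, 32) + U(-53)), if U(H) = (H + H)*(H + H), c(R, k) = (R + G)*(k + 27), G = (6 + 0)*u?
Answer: 1/14245 ≈ 7.0200e-5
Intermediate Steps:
u = -⅓ (u = (⅓)*(-1) = -⅓ ≈ -0.33333)
G = -2 (G = (6 + 0)*(-⅓) = 6*(-⅓) = -2)
c(R, k) = (-2 + R)*(27 + k) (c(R, k) = (R - 2)*(k + 27) = (-2 + R)*(27 + k))
U(H) = 4*H² (U(H) = (2*H)*(2*H) = 4*H²)
1/(c(53, 32) + U(-53)) = 1/((-54 - 2*32 + 27*53 + 53*32) + 4*(-53)²) = 1/((-54 - 64 + 1431 + 1696) + 4*2809) = 1/(3009 + 11236) = 1/14245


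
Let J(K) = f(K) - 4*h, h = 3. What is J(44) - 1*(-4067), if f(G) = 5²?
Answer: 4080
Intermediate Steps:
f(G) = 25
J(K) = 13 (J(K) = 25 - 4*3 = 25 - 12 = 13)
J(44) - 1*(-4067) = 13 - 1*(-4067) = 13 + 4067 = 4080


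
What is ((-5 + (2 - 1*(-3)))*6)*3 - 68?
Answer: -68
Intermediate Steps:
((-5 + (2 - 1*(-3)))*6)*3 - 68 = ((-5 + (2 + 3))*6)*3 - 68 = ((-5 + 5)*6)*3 - 68 = (0*6)*3 - 68 = 0*3 - 68 = 0 - 68 = -68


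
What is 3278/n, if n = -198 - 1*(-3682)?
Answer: 1639/1742 ≈ 0.94087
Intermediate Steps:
n = 3484 (n = -198 + 3682 = 3484)
3278/n = 3278/3484 = 3278*(1/3484) = 1639/1742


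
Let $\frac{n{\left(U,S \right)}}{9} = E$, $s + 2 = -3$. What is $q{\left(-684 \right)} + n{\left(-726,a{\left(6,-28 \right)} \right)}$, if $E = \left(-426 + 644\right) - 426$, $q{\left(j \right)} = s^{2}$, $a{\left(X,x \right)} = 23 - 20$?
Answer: $-1847$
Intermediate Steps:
$s = -5$ ($s = -2 - 3 = -5$)
$a{\left(X,x \right)} = 3$
$q{\left(j \right)} = 25$ ($q{\left(j \right)} = \left(-5\right)^{2} = 25$)
$E = -208$ ($E = 218 - 426 = -208$)
$n{\left(U,S \right)} = -1872$ ($n{\left(U,S \right)} = 9 \left(-208\right) = -1872$)
$q{\left(-684 \right)} + n{\left(-726,a{\left(6,-28 \right)} \right)} = 25 - 1872 = -1847$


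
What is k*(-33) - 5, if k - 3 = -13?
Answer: 325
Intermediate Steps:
k = -10 (k = 3 - 13 = -10)
k*(-33) - 5 = -10*(-33) - 5 = 330 - 5 = 325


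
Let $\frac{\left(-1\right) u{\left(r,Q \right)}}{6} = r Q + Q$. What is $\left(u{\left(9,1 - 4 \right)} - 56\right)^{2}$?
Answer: $15376$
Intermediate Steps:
$u{\left(r,Q \right)} = - 6 Q - 6 Q r$ ($u{\left(r,Q \right)} = - 6 \left(r Q + Q\right) = - 6 \left(Q r + Q\right) = - 6 \left(Q + Q r\right) = - 6 Q - 6 Q r$)
$\left(u{\left(9,1 - 4 \right)} - 56\right)^{2} = \left(- 6 \left(1 - 4\right) \left(1 + 9\right) - 56\right)^{2} = \left(\left(-6\right) \left(1 - 4\right) 10 - 56\right)^{2} = \left(\left(-6\right) \left(-3\right) 10 - 56\right)^{2} = \left(180 - 56\right)^{2} = 124^{2} = 15376$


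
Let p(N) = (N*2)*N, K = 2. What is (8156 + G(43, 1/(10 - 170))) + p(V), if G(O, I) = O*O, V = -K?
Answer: 10013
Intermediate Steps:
V = -2 (V = -1*2 = -2)
p(N) = 2*N**2 (p(N) = (2*N)*N = 2*N**2)
G(O, I) = O**2
(8156 + G(43, 1/(10 - 170))) + p(V) = (8156 + 43**2) + 2*(-2)**2 = (8156 + 1849) + 2*4 = 10005 + 8 = 10013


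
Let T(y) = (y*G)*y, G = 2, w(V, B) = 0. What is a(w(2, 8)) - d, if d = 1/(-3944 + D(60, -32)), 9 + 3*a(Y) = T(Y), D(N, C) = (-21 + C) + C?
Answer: -12086/4029 ≈ -2.9998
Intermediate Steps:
D(N, C) = -21 + 2*C
T(y) = 2*y² (T(y) = (y*2)*y = (2*y)*y = 2*y²)
a(Y) = -3 + 2*Y²/3 (a(Y) = -3 + (2*Y²)/3 = -3 + 2*Y²/3)
d = -1/4029 (d = 1/(-3944 + (-21 + 2*(-32))) = 1/(-3944 + (-21 - 64)) = 1/(-3944 - 85) = 1/(-4029) = -1/4029 ≈ -0.00024820)
a(w(2, 8)) - d = (-3 + (⅔)*0²) - 1*(-1/4029) = (-3 + (⅔)*0) + 1/4029 = (-3 + 0) + 1/4029 = -3 + 1/4029 = -12086/4029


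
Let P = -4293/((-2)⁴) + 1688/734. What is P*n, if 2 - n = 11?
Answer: 14058243/5872 ≈ 2394.1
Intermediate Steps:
n = -9 (n = 2 - 1*11 = 2 - 11 = -9)
P = -1562027/5872 (P = -4293/16 + 1688*(1/734) = -4293*1/16 + 844/367 = -4293/16 + 844/367 = -1562027/5872 ≈ -266.01)
P*n = -1562027/5872*(-9) = 14058243/5872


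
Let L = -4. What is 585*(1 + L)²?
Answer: 5265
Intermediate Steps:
585*(1 + L)² = 585*(1 - 4)² = 585*(-3)² = 585*9 = 5265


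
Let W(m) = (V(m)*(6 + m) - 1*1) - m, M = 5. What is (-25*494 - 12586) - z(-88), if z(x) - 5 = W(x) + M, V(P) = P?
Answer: -32249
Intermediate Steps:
W(m) = -1 - m + m*(6 + m) (W(m) = (m*(6 + m) - 1*1) - m = (m*(6 + m) - 1) - m = (-1 + m*(6 + m)) - m = -1 - m + m*(6 + m))
z(x) = 9 + x² + 5*x (z(x) = 5 + ((-1 + x² + 5*x) + 5) = 5 + (4 + x² + 5*x) = 9 + x² + 5*x)
(-25*494 - 12586) - z(-88) = (-25*494 - 12586) - (9 + (-88)² + 5*(-88)) = (-12350 - 12586) - (9 + 7744 - 440) = -24936 - 1*7313 = -24936 - 7313 = -32249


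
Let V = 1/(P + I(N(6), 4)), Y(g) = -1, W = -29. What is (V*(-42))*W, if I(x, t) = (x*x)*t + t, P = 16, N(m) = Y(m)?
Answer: 203/4 ≈ 50.750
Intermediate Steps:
N(m) = -1
I(x, t) = t + t*x² (I(x, t) = x²*t + t = t*x² + t = t + t*x²)
V = 1/24 (V = 1/(16 + 4*(1 + (-1)²)) = 1/(16 + 4*(1 + 1)) = 1/(16 + 4*2) = 1/(16 + 8) = 1/24 ≈ 0.041667)
(V*(-42))*W = ((1/24)*(-42))*(-29) = -7/4*(-29) = 203/4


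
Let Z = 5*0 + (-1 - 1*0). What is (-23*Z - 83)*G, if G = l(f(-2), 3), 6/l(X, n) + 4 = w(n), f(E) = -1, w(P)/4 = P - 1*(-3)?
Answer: -18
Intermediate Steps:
w(P) = 12 + 4*P (w(P) = 4*(P - 1*(-3)) = 4*(P + 3) = 4*(3 + P) = 12 + 4*P)
l(X, n) = 6/(8 + 4*n) (l(X, n) = 6/(-4 + (12 + 4*n)) = 6/(8 + 4*n))
G = 3/10 (G = 3/(2*(2 + 3)) = (3/2)/5 = (3/2)*(⅕) = 3/10 ≈ 0.30000)
Z = -1 (Z = 0 + (-1 + 0) = 0 - 1 = -1)
(-23*Z - 83)*G = (-23*(-1) - 83)*(3/10) = (23 - 83)*(3/10) = -60*3/10 = -18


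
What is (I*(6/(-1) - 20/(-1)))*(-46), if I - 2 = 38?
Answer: -25760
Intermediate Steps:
I = 40 (I = 2 + 38 = 40)
(I*(6/(-1) - 20/(-1)))*(-46) = (40*(6/(-1) - 20/(-1)))*(-46) = (40*(6*(-1) - 20*(-1)))*(-46) = (40*(-6 + 20))*(-46) = (40*14)*(-46) = 560*(-46) = -25760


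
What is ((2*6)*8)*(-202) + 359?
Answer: -19033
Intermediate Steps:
((2*6)*8)*(-202) + 359 = (12*8)*(-202) + 359 = 96*(-202) + 359 = -19392 + 359 = -19033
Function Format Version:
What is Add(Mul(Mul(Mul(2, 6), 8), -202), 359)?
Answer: -19033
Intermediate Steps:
Add(Mul(Mul(Mul(2, 6), 8), -202), 359) = Add(Mul(Mul(12, 8), -202), 359) = Add(Mul(96, -202), 359) = Add(-19392, 359) = -19033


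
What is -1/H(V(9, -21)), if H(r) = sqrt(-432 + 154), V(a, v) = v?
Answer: I*sqrt(278)/278 ≈ 0.059976*I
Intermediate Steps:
H(r) = I*sqrt(278) (H(r) = sqrt(-278) = I*sqrt(278))
-1/H(V(9, -21)) = -1/(I*sqrt(278)) = -(-1)*I*sqrt(278)/278 = I*sqrt(278)/278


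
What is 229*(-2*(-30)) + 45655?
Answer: 59395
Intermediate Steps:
229*(-2*(-30)) + 45655 = 229*60 + 45655 = 13740 + 45655 = 59395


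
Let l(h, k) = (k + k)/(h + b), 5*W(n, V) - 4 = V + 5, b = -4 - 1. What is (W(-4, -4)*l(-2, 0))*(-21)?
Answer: 0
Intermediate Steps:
b = -5
W(n, V) = 9/5 + V/5 (W(n, V) = ⅘ + (V + 5)/5 = ⅘ + (5 + V)/5 = ⅘ + (1 + V/5) = 9/5 + V/5)
l(h, k) = 2*k/(-5 + h) (l(h, k) = (k + k)/(h - 5) = (2*k)/(-5 + h) = 2*k/(-5 + h))
(W(-4, -4)*l(-2, 0))*(-21) = ((9/5 + (⅕)*(-4))*(2*0/(-5 - 2)))*(-21) = ((9/5 - ⅘)*(2*0/(-7)))*(-21) = (1*(2*0*(-⅐)))*(-21) = (1*0)*(-21) = 0*(-21) = 0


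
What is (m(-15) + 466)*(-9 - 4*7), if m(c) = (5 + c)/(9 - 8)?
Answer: -16872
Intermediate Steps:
m(c) = 5 + c (m(c) = (5 + c)/1 = (5 + c)*1 = 5 + c)
(m(-15) + 466)*(-9 - 4*7) = ((5 - 15) + 466)*(-9 - 4*7) = (-10 + 466)*(-9 - 28) = 456*(-37) = -16872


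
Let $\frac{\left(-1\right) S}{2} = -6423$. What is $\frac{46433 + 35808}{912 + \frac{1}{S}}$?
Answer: $\frac{1056467886}{11715553} \approx 90.177$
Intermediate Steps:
$S = 12846$ ($S = \left(-2\right) \left(-6423\right) = 12846$)
$\frac{46433 + 35808}{912 + \frac{1}{S}} = \frac{46433 + 35808}{912 + \frac{1}{12846}} = \frac{82241}{912 + \frac{1}{12846}} = \frac{82241}{\frac{11715553}{12846}} = 82241 \cdot \frac{12846}{11715553} = \frac{1056467886}{11715553}$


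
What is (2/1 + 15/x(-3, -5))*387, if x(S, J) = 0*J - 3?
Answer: -1161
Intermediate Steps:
x(S, J) = -3 (x(S, J) = 0 - 3 = -3)
(2/1 + 15/x(-3, -5))*387 = (2/1 + 15/(-3))*387 = (2*1 + 15*(-⅓))*387 = (2 - 5)*387 = -3*387 = -1161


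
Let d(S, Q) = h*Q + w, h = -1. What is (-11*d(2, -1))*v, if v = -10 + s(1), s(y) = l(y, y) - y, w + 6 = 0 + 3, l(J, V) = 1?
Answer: -220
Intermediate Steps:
w = -3 (w = -6 + (0 + 3) = -6 + 3 = -3)
s(y) = 1 - y
d(S, Q) = -3 - Q (d(S, Q) = -Q - 3 = -3 - Q)
v = -10 (v = -10 + (1 - 1*1) = -10 + (1 - 1) = -10 + 0 = -10)
(-11*d(2, -1))*v = -11*(-3 - 1*(-1))*(-10) = -11*(-3 + 1)*(-10) = -11*(-2)*(-10) = 22*(-10) = -220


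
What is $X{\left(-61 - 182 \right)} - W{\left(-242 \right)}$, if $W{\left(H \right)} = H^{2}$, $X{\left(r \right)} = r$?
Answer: $-58807$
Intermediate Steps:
$X{\left(-61 - 182 \right)} - W{\left(-242 \right)} = \left(-61 - 182\right) - \left(-242\right)^{2} = -243 - 58564 = -58807$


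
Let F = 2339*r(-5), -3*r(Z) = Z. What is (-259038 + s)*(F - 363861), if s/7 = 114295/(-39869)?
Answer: 11153500194718256/119607 ≈ 9.3251e+10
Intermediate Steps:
r(Z) = -Z/3
s = -800065/39869 (s = 7*(114295/(-39869)) = 7*(114295*(-1/39869)) = 7*(-114295/39869) = -800065/39869 ≈ -20.067)
F = 11695/3 (F = 2339*(-⅓*(-5)) = 2339*(5/3) = 11695/3 ≈ 3898.3)
(-259038 + s)*(F - 363861) = (-259038 - 800065/39869)*(11695/3 - 363861) = -10328386087/39869*(-1079888/3) = 11153500194718256/119607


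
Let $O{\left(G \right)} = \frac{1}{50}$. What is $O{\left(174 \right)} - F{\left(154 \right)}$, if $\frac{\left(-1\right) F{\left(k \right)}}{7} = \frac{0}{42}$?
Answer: $\frac{1}{50} \approx 0.02$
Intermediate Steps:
$O{\left(G \right)} = \frac{1}{50}$
$F{\left(k \right)} = 0$ ($F{\left(k \right)} = - 7 \cdot \frac{0}{42} = - 7 \cdot 0 \cdot \frac{1}{42} = \left(-7\right) 0 = 0$)
$O{\left(174 \right)} - F{\left(154 \right)} = \frac{1}{50} - 0 = \frac{1}{50} + 0 = \frac{1}{50}$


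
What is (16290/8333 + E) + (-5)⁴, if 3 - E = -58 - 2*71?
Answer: 6916014/8333 ≈ 829.96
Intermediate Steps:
E = 203 (E = 3 - (-58 - 2*71) = 3 - (-58 - 142) = 3 - 1*(-200) = 3 + 200 = 203)
(16290/8333 + E) + (-5)⁴ = (16290/8333 + 203) + (-5)⁴ = (16290*(1/8333) + 203) + 625 = (16290/8333 + 203) + 625 = 1707889/8333 + 625 = 6916014/8333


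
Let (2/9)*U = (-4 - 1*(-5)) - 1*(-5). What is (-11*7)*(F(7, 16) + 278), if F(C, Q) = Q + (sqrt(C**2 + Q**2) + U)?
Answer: -24717 - 77*sqrt(305) ≈ -26062.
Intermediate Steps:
U = 27 (U = 9*((-4 - 1*(-5)) - 1*(-5))/2 = 9*((-4 + 5) + 5)/2 = 9*(1 + 5)/2 = (9/2)*6 = 27)
F(C, Q) = 27 + Q + sqrt(C**2 + Q**2) (F(C, Q) = Q + (sqrt(C**2 + Q**2) + 27) = Q + (27 + sqrt(C**2 + Q**2)) = 27 + Q + sqrt(C**2 + Q**2))
(-11*7)*(F(7, 16) + 278) = (-11*7)*((27 + 16 + sqrt(7**2 + 16**2)) + 278) = -77*((27 + 16 + sqrt(49 + 256)) + 278) = -77*((27 + 16 + sqrt(305)) + 278) = -77*((43 + sqrt(305)) + 278) = -77*(321 + sqrt(305)) = -24717 - 77*sqrt(305)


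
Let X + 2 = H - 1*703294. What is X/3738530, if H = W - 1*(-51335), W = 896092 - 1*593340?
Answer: -349209/3738530 ≈ -0.093408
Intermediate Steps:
W = 302752 (W = 896092 - 593340 = 302752)
H = 354087 (H = 302752 - 1*(-51335) = 302752 + 51335 = 354087)
X = -349209 (X = -2 + (354087 - 1*703294) = -2 + (354087 - 703294) = -2 - 349207 = -349209)
X/3738530 = -349209/3738530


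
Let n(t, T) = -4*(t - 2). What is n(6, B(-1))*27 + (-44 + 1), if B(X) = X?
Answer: -475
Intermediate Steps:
n(t, T) = 8 - 4*t (n(t, T) = -4*(-2 + t) = 8 - 4*t)
n(6, B(-1))*27 + (-44 + 1) = (8 - 4*6)*27 + (-44 + 1) = (8 - 24)*27 - 43 = -16*27 - 43 = -432 - 43 = -475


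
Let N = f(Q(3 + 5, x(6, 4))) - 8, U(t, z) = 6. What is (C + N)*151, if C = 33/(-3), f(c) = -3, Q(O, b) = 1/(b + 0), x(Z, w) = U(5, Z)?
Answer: -3322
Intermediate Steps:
x(Z, w) = 6
Q(O, b) = 1/b
C = -11 (C = 33*(-⅓) = -11)
N = -11 (N = -3 - 8 = -11)
(C + N)*151 = (-11 - 11)*151 = -22*151 = -3322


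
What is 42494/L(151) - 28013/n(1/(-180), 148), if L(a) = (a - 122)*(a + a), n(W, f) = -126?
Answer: 125346049/551754 ≈ 227.18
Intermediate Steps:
L(a) = 2*a*(-122 + a) (L(a) = (-122 + a)*(2*a) = 2*a*(-122 + a))
42494/L(151) - 28013/n(1/(-180), 148) = 42494/((2*151*(-122 + 151))) - 28013/(-126) = 42494/((2*151*29)) - 28013*(-1/126) = 42494/8758 + 28013/126 = 42494*(1/8758) + 28013/126 = 21247/4379 + 28013/126 = 125346049/551754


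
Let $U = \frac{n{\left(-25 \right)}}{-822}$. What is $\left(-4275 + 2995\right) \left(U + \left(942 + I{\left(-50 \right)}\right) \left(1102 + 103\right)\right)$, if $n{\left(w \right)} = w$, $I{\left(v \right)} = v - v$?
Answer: $- \frac{597158684800}{411} \approx -1.4529 \cdot 10^{9}$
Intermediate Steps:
$I{\left(v \right)} = 0$
$U = \frac{25}{822}$ ($U = - \frac{25}{-822} = \left(-25\right) \left(- \frac{1}{822}\right) = \frac{25}{822} \approx 0.030414$)
$\left(-4275 + 2995\right) \left(U + \left(942 + I{\left(-50 \right)}\right) \left(1102 + 103\right)\right) = \left(-4275 + 2995\right) \left(\frac{25}{822} + \left(942 + 0\right) \left(1102 + 103\right)\right) = - 1280 \left(\frac{25}{822} + 942 \cdot 1205\right) = - 1280 \left(\frac{25}{822} + 1135110\right) = \left(-1280\right) \frac{933060445}{822} = - \frac{597158684800}{411}$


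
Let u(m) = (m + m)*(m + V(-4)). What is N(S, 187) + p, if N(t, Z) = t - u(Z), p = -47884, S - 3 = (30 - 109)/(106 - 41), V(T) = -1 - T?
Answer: -7731244/65 ≈ -1.1894e+5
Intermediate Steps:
S = 116/65 (S = 3 + (30 - 109)/(106 - 41) = 3 - 79/65 = 116/65 ≈ 1.7846)
u(m) = 2*m*(3 + m) (u(m) = (m + m)*(m + (-1 - 1*(-4))) = (2*m)*(m + (-1 + 4)) = (2*m)*(m + 3) = (2*m)*(3 + m) = 2*m*(3 + m))
N(t, Z) = t - 2*Z*(3 + Z)
N(S, 187) + p = (116/65 - 2*187*(3 + 187)) - 47884 = (116/65 - 2*187*190) - 47884 = (116/65 - 71060) - 47884 = -4618784/65 - 47884 = -7731244/65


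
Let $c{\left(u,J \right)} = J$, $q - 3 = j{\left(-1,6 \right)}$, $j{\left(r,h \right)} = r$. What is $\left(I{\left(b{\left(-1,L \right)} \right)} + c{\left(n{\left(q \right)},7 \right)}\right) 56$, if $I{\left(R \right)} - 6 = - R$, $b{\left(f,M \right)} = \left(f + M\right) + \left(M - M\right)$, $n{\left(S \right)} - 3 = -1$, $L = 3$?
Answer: $616$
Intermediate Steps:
$q = 2$ ($q = 3 - 1 = 2$)
$n{\left(S \right)} = 2$ ($n{\left(S \right)} = 3 - 1 = 2$)
$b{\left(f,M \right)} = M + f$ ($b{\left(f,M \right)} = \left(M + f\right) + 0 = M + f$)
$I{\left(R \right)} = 6 - R$
$\left(I{\left(b{\left(-1,L \right)} \right)} + c{\left(n{\left(q \right)},7 \right)}\right) 56 = \left(\left(6 - \left(3 - 1\right)\right) + 7\right) 56 = \left(\left(6 - 2\right) + 7\right) 56 = \left(4 + 7\right) 56 = 11 \cdot 56 = 616$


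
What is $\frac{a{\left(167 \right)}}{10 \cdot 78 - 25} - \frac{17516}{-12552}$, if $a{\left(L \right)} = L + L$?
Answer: $\frac{4354237}{2369190} \approx 1.8379$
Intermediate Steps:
$a{\left(L \right)} = 2 L$
$\frac{a{\left(167 \right)}}{10 \cdot 78 - 25} - \frac{17516}{-12552} = \frac{2 \cdot 167}{10 \cdot 78 - 25} - \frac{17516}{-12552} = \frac{334}{780 - 25} - - \frac{4379}{3138} = \frac{334}{755} + \frac{4379}{3138} = \frac{4354237}{2369190}$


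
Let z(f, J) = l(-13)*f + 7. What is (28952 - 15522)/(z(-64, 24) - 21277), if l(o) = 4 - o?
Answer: -6715/11179 ≈ -0.60068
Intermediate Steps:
z(f, J) = 7 + 17*f (z(f, J) = (4 - 1*(-13))*f + 7 = (4 + 13)*f + 7 = 17*f + 7 = 7 + 17*f)
(28952 - 15522)/(z(-64, 24) - 21277) = (28952 - 15522)/((7 + 17*(-64)) - 21277) = 13430/((7 - 1088) - 21277) = 13430/(-1081 - 21277) = 13430/(-22358) = 13430*(-1/22358) = -6715/11179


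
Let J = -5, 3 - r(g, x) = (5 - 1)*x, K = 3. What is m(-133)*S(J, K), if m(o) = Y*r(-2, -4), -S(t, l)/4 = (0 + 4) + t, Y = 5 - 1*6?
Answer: -76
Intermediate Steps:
r(g, x) = 3 - 4*x (r(g, x) = 3 - (5 - 1)*x = 3 - 4*x)
Y = -1 (Y = 5 - 6 = -1)
S(t, l) = -16 - 4*t (S(t, l) = -4*((0 + 4) + t) = -4*(4 + t) = -16 - 4*t)
m(o) = -19 (m(o) = -(3 - 4*(-4)) = -(3 + 16) = -1*19 = -19)
m(-133)*S(J, K) = -19*(-16 - 4*(-5)) = -19*(-16 + 20) = -19*4 = -76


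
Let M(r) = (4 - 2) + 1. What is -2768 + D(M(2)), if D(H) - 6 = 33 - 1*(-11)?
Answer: -2718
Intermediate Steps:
M(r) = 3 (M(r) = 2 + 1 = 3)
D(H) = 50 (D(H) = 6 + (33 - 1*(-11)) = 6 + (33 + 11) = 6 + 44 = 50)
-2768 + D(M(2)) = -2768 + 50 = -2718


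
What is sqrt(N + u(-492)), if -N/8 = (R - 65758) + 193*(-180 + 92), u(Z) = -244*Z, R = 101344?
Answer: 4*I*sqrt(1798) ≈ 169.61*I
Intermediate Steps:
N = -148816 (N = -8*((101344 - 65758) + 193*(-180 + 92)) = -8*(35586 + 193*(-88)) = -8*(35586 - 16984) = -8*18602 = -148816)
sqrt(N + u(-492)) = sqrt(-148816 - 244*(-492)) = sqrt(-148816 + 120048) = sqrt(-28768) = 4*I*sqrt(1798)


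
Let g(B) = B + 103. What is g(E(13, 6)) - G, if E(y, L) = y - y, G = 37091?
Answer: -36988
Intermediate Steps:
E(y, L) = 0
g(B) = 103 + B
g(E(13, 6)) - G = (103 + 0) - 1*37091 = 103 - 37091 = -36988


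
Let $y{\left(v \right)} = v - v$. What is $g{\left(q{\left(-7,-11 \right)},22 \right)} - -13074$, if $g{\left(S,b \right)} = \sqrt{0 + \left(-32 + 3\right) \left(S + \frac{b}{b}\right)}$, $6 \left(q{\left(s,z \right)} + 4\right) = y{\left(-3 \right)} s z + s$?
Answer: $13074 + \frac{5 \sqrt{174}}{6} \approx 13085.0$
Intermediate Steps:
$y{\left(v \right)} = 0$
$q{\left(s,z \right)} = -4 + \frac{s}{6}$ ($q{\left(s,z \right)} = -4 + \frac{0 s z + s}{6} = -4 + \frac{0 z + s}{6} = -4 + \frac{0 + s}{6} = -4 + \frac{s}{6}$)
$g{\left(S,b \right)} = \sqrt{-29 - 29 S}$ ($g{\left(S,b \right)} = \sqrt{0 - 29 \left(S + 1\right)} = \sqrt{0 - 29 \left(1 + S\right)} = \sqrt{0 - \left(29 + 29 S\right)} = \sqrt{-29 - 29 S}$)
$g{\left(q{\left(-7,-11 \right)},22 \right)} - -13074 = \sqrt{-29 - 29 \left(-4 + \frac{1}{6} \left(-7\right)\right)} - -13074 = \sqrt{-29 - 29 \left(-4 - \frac{7}{6}\right)} + 13074 = \sqrt{-29 - - \frac{899}{6}} + 13074 = \sqrt{-29 + \frac{899}{6}} + 13074 = \sqrt{\frac{725}{6}} + 13074 = \frac{5 \sqrt{174}}{6} + 13074 = 13074 + \frac{5 \sqrt{174}}{6}$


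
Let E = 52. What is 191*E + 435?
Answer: 10367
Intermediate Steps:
191*E + 435 = 191*52 + 435 = 9932 + 435 = 10367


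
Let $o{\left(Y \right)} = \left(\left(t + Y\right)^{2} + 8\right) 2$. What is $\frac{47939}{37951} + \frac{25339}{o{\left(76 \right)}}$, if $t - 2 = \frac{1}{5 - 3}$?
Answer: $\frac{3106463237}{936668631} \approx 3.3165$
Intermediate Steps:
$t = \frac{5}{2}$ ($t = 2 + \frac{1}{5 - 3} = 2 + \frac{1}{2} = \frac{5}{2} \approx 2.5$)
$o{\left(Y \right)} = 16 + 2 \left(\frac{5}{2} + Y\right)^{2}$ ($o{\left(Y \right)} = \left(\left(\frac{5}{2} + Y\right)^{2} + 8\right) 2 = \left(8 + \left(\frac{5}{2} + Y\right)^{2}\right) 2 = 16 + 2 \left(\frac{5}{2} + Y\right)^{2}$)
$\frac{47939}{37951} + \frac{25339}{o{\left(76 \right)}} = \frac{47939}{37951} + \frac{25339}{16 + \frac{\left(5 + 2 \cdot 76\right)^{2}}{2}} = 47939 \cdot \frac{1}{37951} + \frac{25339}{16 + \frac{\left(5 + 152\right)^{2}}{2}} = \frac{47939}{37951} + \frac{25339}{16 + \frac{157^{2}}{2}} = \frac{47939}{37951} + \frac{25339}{16 + \frac{1}{2} \cdot 24649} = \frac{47939}{37951} + \frac{25339}{16 + \frac{24649}{2}} = \frac{47939}{37951} + \frac{25339}{\frac{24681}{2}} = \frac{47939}{37951} + 25339 \cdot \frac{2}{24681} = \frac{47939}{37951} + \frac{50678}{24681} = \frac{3106463237}{936668631}$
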